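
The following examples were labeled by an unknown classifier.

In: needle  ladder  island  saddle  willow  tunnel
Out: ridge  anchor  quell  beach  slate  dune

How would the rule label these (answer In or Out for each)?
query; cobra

Out, Out

Every 'In' example satisfies: even length AND contains 'l'. None of the 'Out' examples do.
query → length 5, no 'l' → Out.
cobra → length 5, no 'l' → Out.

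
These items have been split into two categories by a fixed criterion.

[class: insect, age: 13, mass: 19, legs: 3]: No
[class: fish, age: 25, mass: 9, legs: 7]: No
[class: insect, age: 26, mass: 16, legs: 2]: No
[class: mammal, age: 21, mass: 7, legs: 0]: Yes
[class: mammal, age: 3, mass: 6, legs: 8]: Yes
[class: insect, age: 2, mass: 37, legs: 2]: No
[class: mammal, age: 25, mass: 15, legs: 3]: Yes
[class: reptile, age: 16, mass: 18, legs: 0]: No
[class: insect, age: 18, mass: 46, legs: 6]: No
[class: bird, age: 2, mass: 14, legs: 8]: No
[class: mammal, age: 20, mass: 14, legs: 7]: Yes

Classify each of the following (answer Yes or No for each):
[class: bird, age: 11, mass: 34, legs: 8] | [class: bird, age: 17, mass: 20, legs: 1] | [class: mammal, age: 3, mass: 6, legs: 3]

No, No, Yes

A rule that fits every label: class is mammal — true of each 'Yes' example, false of each 'No' one.
No: [class: bird, age: 11, mass: 34, legs: 8], since class is bird. No: [class: bird, age: 17, mass: 20, legs: 1], since class is bird. Yes: [class: mammal, age: 3, mass: 6, legs: 3], since class is mammal.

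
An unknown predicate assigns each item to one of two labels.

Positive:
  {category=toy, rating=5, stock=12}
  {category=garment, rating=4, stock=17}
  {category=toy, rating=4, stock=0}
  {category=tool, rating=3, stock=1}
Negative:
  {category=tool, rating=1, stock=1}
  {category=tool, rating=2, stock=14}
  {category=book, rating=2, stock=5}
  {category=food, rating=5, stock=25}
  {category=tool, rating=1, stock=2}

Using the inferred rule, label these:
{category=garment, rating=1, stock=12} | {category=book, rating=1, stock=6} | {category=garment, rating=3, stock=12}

The distinguishing property — rating ≥ 3 AND stock ≤ 17 — holds for all the 'Positive' cases and none of the 'Negative' cases.
{category=garment, rating=1, stock=12}: rating = 1, stock = 12 — does not satisfy this, so Negative. {category=book, rating=1, stock=6}: rating = 1, stock = 6 — does not satisfy this, so Negative. {category=garment, rating=3, stock=12}: rating = 3, stock = 12 — fits, so Positive.

Negative, Negative, Positive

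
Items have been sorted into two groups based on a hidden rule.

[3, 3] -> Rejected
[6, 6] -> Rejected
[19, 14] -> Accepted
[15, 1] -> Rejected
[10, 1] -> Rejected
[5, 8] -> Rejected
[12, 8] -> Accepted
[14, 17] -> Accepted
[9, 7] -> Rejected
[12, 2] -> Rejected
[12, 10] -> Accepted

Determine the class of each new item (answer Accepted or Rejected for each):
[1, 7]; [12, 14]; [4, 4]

The rule appears to be: sum ≥ 20.
Rejected: [1, 7], since 1+7 = 8.
Accepted: [12, 14], since 12+14 = 26.
Rejected: [4, 4], since 4+4 = 8.

Rejected, Accepted, Rejected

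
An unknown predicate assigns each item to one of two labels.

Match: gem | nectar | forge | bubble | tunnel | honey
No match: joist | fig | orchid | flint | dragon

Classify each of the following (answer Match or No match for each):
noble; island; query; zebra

The classifier is using: contains 'e'.
noble — has 'e', hence Match. island — no 'e', hence No match. query — has 'e', hence Match. zebra — has 'e', hence Match.

Match, No match, Match, Match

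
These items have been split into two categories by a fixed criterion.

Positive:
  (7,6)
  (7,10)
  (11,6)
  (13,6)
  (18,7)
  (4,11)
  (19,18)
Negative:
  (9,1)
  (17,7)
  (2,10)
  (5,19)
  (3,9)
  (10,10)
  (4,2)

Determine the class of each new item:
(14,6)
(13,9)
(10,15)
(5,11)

Negative, Negative, Positive, Negative

The distinguishing property — sum is odd — holds for all the 'Positive' cases and none of the 'Negative' cases.
(14,6): 14+6 = 20, does not satisfy this → Negative.
(13,9): 13+9 = 22, does not satisfy this → Negative.
(10,15): 10+15 = 25, has this property → Positive.
(5,11): 5+11 = 16, does not satisfy this → Negative.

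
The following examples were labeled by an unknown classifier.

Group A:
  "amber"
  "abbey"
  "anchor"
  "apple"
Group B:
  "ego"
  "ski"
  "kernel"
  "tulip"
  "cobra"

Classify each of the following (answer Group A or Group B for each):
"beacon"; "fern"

Group B, Group B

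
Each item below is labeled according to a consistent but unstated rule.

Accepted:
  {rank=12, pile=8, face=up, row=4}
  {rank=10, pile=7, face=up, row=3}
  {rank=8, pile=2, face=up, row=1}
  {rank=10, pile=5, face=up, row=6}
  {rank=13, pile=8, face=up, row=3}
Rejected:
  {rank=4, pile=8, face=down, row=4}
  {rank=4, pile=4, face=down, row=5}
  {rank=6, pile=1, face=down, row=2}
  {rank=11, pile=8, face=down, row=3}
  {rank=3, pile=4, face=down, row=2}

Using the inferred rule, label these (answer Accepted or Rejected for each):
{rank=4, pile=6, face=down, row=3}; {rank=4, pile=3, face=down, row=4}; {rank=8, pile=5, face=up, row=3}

Rejected, Rejected, Accepted

Every 'Accepted' example satisfies: face is up. None of the 'Rejected' examples do.
{rank=4, pile=6, face=down, row=3}: face is down, fails this test → Rejected. {rank=4, pile=3, face=down, row=4}: face is down, fails this test → Rejected. {rank=8, pile=5, face=up, row=3}: face is up, qualifies → Accepted.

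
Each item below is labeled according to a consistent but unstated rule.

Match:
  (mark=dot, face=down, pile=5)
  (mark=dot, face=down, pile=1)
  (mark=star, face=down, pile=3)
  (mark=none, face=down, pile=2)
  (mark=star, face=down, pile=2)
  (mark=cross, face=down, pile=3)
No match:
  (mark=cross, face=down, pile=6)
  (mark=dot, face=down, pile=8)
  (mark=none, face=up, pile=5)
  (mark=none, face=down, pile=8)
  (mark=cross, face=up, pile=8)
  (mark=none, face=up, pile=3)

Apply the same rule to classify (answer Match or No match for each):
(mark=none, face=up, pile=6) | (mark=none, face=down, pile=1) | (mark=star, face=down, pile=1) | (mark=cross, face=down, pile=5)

No match, Match, Match, Match

The rule appears to be: face is down AND pile ≤ 5.
No match: (mark=none, face=up, pile=6), since face is up, pile = 6.
Match: (mark=none, face=down, pile=1), since face is down, pile = 1.
Match: (mark=star, face=down, pile=1), since face is down, pile = 1.
Match: (mark=cross, face=down, pile=5), since face is down, pile = 5.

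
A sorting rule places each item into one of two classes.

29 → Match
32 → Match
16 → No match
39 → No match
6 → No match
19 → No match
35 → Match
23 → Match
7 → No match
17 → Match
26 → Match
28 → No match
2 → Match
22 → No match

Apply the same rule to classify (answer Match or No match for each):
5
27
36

Match, No match, No match

Every 'Match' example satisfies: ≡ 2 (mod 3). None of the 'No match' examples do.
Match: 5, since 5 mod 3 = 2.
No match: 27, since 27 mod 3 = 0.
No match: 36, since 36 mod 3 = 0.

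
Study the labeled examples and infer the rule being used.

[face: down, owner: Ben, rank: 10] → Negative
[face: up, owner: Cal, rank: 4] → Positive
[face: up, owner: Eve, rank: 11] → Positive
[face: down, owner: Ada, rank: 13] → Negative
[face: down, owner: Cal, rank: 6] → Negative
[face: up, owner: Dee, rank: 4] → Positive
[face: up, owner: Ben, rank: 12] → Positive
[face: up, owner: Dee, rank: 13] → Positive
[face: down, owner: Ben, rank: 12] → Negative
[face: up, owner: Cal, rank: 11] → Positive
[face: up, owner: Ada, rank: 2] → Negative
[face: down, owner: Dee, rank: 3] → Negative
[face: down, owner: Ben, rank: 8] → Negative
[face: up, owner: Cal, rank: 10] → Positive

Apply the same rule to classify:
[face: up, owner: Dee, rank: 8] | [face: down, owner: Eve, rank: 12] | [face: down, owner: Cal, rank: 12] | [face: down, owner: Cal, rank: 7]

The common property of the 'Positive' items is: face is up AND rank ≥ 3. No 'Negative' item has it.
[face: up, owner: Dee, rank: 8] → face is up, rank = 8 → Positive. [face: down, owner: Eve, rank: 12] → face is down, rank = 12 → Negative. [face: down, owner: Cal, rank: 12] → face is down, rank = 12 → Negative. [face: down, owner: Cal, rank: 7] → face is down, rank = 7 → Negative.

Positive, Negative, Negative, Negative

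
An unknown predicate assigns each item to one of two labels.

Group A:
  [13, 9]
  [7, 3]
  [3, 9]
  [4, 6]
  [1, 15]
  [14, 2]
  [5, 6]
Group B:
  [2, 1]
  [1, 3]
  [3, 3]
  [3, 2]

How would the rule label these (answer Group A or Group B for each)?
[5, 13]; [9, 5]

Rule: sum ≥ 10. This holds for each 'Group A' example and fails for each 'Group B' one.
[5, 13]: Group A (5+13 = 18). [9, 5]: Group A (9+5 = 14).

Group A, Group A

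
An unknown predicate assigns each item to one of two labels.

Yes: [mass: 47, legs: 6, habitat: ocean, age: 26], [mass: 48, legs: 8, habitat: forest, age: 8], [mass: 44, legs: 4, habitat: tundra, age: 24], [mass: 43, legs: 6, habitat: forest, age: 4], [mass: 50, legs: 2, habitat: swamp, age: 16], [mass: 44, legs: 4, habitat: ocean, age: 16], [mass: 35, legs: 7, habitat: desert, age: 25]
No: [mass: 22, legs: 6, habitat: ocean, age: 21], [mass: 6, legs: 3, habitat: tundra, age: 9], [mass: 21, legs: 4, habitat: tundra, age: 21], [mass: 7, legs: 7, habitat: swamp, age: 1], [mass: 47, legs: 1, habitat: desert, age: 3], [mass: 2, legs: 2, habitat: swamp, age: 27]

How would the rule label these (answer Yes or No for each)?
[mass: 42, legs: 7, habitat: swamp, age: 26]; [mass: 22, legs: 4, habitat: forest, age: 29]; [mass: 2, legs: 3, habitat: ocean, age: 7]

Yes, No, No

The common property of the 'Yes' items is: mass ≥ 35 AND age ≥ 4. No 'No' item has it.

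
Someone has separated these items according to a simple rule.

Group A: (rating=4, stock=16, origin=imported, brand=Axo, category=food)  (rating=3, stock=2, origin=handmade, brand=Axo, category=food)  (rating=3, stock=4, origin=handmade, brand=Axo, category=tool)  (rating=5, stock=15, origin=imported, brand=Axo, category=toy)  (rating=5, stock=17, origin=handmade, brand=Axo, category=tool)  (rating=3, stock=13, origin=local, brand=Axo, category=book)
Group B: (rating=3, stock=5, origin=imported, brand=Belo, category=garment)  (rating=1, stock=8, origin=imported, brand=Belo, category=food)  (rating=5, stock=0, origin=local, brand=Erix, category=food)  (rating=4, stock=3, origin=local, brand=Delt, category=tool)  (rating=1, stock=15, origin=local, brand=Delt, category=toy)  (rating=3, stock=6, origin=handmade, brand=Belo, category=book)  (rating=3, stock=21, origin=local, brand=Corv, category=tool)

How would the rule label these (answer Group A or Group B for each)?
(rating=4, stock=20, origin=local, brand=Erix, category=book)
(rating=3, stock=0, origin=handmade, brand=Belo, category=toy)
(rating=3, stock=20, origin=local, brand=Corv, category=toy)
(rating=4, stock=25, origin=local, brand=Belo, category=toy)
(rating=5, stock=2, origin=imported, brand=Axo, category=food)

The distinguishing property — brand is Axo — holds for all the 'Group A' cases and none of the 'Group B' cases.

Group B, Group B, Group B, Group B, Group A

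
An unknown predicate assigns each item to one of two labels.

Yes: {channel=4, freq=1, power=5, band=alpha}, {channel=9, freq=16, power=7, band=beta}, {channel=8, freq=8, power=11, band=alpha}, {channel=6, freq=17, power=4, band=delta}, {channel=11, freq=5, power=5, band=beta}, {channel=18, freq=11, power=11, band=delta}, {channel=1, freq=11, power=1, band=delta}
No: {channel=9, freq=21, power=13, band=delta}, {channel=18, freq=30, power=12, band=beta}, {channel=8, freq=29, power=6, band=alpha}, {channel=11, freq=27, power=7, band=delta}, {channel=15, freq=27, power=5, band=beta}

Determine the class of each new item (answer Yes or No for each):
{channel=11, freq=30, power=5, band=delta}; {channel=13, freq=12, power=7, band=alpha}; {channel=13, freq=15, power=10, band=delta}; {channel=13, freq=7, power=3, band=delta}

No, Yes, Yes, Yes

Rule: freq ≤ 17. This holds for each 'Yes' example and fails for each 'No' one.
{channel=11, freq=30, power=5, band=delta} — freq = 30, hence No.
{channel=13, freq=12, power=7, band=alpha} — freq = 12, hence Yes.
{channel=13, freq=15, power=10, band=delta} — freq = 15, hence Yes.
{channel=13, freq=7, power=3, band=delta} — freq = 7, hence Yes.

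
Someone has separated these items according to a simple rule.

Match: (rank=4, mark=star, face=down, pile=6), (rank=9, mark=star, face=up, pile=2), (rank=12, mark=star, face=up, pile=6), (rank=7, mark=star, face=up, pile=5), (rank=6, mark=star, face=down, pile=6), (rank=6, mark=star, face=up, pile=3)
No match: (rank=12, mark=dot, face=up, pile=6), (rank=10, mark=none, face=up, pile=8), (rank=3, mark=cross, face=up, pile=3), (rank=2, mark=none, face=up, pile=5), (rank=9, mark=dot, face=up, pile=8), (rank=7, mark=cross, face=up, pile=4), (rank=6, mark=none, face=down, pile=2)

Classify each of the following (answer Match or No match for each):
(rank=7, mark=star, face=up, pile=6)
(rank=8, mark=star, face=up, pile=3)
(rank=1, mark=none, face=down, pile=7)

A rule that fits every label: mark is star — true of each 'Match' example, false of each 'No match' one.
(rank=7, mark=star, face=up, pile=6): mark is star, passes → Match.
(rank=8, mark=star, face=up, pile=3): mark is star, passes → Match.
(rank=1, mark=none, face=down, pile=7): mark is none, does not pass → No match.

Match, Match, No match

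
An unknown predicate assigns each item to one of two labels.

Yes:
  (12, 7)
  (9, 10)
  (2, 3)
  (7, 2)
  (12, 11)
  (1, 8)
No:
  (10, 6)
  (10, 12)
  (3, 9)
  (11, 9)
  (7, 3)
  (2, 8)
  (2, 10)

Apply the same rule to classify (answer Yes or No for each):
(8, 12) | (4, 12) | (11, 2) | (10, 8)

No, No, Yes, No

'Yes' ⟺ sum is odd.
No: (8, 12), since 8+12 = 20. No: (4, 12), since 4+12 = 16. Yes: (11, 2), since 11+2 = 13. No: (10, 8), since 10+8 = 18.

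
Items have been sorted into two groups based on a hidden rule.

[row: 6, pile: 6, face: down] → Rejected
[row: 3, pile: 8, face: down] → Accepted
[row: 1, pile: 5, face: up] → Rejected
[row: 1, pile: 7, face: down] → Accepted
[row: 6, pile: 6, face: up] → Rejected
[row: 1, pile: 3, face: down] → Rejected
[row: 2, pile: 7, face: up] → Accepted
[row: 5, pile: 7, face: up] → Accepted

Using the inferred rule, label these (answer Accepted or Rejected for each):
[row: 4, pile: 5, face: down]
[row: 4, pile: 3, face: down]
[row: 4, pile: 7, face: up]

Rejected, Rejected, Accepted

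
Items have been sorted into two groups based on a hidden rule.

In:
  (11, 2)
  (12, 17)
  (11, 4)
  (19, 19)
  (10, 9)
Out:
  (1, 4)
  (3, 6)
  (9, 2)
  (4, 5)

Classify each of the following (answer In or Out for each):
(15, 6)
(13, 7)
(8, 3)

In, In, Out

Rule: sum ≥ 13. This holds for each 'In' example and fails for each 'Out' one.
(15, 6) → 15+6 = 21 → In.
(13, 7) → 13+7 = 20 → In.
(8, 3) → 8+3 = 11 → Out.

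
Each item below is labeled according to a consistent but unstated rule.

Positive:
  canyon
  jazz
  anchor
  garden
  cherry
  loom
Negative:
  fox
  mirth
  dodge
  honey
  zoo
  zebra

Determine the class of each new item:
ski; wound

The common property of the 'Positive' items is: even length. No 'Negative' item has it.
ski — length 3, hence Negative.
wound — length 5, hence Negative.

Negative, Negative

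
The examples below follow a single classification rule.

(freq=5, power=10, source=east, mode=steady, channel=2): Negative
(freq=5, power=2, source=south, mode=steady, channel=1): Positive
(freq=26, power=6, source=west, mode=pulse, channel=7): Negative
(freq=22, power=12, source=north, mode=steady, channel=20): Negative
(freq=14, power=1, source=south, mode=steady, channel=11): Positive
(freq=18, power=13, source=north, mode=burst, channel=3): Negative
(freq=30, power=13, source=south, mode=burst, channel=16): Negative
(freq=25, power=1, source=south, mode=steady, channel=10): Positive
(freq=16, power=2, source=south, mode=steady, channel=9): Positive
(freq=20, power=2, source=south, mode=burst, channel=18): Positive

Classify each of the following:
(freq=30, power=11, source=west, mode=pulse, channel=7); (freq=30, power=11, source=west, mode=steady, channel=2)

The rule appears to be: power ≤ 2.
(freq=30, power=11, source=west, mode=pulse, channel=7) → power = 11 → Negative.
(freq=30, power=11, source=west, mode=steady, channel=2) → power = 11 → Negative.

Negative, Negative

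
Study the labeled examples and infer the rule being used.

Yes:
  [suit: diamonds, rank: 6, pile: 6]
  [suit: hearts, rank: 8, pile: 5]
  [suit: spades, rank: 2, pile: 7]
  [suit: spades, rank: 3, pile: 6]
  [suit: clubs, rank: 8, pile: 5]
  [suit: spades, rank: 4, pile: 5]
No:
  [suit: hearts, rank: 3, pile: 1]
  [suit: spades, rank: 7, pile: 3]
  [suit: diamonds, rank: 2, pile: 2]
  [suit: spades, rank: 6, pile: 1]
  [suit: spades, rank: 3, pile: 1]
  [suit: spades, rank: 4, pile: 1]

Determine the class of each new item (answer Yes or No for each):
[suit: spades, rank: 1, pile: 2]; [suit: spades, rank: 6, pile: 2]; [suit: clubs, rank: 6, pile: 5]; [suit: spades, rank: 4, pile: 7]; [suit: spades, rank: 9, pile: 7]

The simplest hypothesis consistent with all the labels is: pile ≥ 5.
[suit: spades, rank: 1, pile: 2] — pile = 2, hence No.
[suit: spades, rank: 6, pile: 2] — pile = 2, hence No.
[suit: clubs, rank: 6, pile: 5] — pile = 5, hence Yes.
[suit: spades, rank: 4, pile: 7] — pile = 7, hence Yes.
[suit: spades, rank: 9, pile: 7] — pile = 7, hence Yes.

No, No, Yes, Yes, Yes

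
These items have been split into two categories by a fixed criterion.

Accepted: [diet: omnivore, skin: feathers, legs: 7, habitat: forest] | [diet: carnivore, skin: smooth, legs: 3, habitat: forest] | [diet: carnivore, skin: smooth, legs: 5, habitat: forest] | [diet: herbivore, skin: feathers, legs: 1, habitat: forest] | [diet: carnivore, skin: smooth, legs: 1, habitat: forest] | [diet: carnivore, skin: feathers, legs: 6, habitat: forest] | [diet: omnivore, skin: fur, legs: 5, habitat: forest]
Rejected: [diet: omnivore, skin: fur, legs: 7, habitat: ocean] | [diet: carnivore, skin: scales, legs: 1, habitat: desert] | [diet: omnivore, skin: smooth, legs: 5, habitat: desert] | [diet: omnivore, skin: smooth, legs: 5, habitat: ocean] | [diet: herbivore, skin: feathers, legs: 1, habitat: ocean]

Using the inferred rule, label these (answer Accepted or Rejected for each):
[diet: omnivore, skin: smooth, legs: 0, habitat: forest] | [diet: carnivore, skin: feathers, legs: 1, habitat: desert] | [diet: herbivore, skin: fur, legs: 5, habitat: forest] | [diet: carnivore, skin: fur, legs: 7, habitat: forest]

One predicate separates the groups cleanly: habitat is forest.
[diet: omnivore, skin: smooth, legs: 0, habitat: forest]: habitat is forest, fits → Accepted.
[diet: carnivore, skin: feathers, legs: 1, habitat: desert]: habitat is desert, fails this test → Rejected.
[diet: herbivore, skin: fur, legs: 5, habitat: forest]: habitat is forest, fits → Accepted.
[diet: carnivore, skin: fur, legs: 7, habitat: forest]: habitat is forest, fits → Accepted.

Accepted, Rejected, Accepted, Accepted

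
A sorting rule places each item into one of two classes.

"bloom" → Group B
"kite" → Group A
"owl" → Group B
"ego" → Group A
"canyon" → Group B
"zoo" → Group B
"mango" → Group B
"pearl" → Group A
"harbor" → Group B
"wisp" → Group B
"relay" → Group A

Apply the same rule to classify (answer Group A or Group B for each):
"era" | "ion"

Group A, Group B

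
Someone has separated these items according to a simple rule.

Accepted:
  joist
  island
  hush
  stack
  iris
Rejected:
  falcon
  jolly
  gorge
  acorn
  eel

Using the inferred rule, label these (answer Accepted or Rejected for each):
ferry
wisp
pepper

The distinguishing property — contains 's' — holds for all the 'Accepted' cases and none of the 'Rejected' cases.
ferry → no 's' → Rejected. wisp → has 's' → Accepted. pepper → no 's' → Rejected.

Rejected, Accepted, Rejected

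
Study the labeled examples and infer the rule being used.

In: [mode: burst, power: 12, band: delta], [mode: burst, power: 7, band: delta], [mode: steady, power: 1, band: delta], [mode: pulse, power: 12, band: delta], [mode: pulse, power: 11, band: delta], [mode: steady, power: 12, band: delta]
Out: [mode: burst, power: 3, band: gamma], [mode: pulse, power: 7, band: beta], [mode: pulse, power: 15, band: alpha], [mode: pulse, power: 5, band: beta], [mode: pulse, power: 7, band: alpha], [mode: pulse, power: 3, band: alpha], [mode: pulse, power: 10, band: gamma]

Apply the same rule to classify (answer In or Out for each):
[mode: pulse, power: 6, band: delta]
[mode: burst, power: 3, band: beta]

In, Out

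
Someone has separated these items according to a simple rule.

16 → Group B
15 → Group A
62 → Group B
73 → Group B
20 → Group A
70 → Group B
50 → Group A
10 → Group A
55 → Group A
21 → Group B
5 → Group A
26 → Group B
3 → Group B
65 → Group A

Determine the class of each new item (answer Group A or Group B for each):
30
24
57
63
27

Group A, Group B, Group B, Group B, Group B

All 'Group A' examples share one property — multiple of 5 AND at most 65 — and every 'Group B' example lacks it.
30: 30 = 5·6, 30 ≤ 65, has this property → Group A. 24: 24 = 5·4 + 4, 24 ≤ 65, doesn't qualify → Group B. 57: 57 = 5·11 + 2, 57 ≤ 65, doesn't qualify → Group B. 63: 63 = 5·12 + 3, 63 ≤ 65, doesn't qualify → Group B. 27: 27 = 5·5 + 2, 27 ≤ 65, doesn't qualify → Group B.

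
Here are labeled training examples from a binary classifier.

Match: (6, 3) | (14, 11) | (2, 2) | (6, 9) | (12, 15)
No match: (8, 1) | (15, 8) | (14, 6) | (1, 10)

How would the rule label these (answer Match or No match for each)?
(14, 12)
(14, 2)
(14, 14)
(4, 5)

Match, No match, Match, Match

One predicate separates the groups cleanly: |first − second| ≤ 3.
Match: (14, 12), since |14−12| = 2.
No match: (14, 2), since |14−2| = 12.
Match: (14, 14), since |14−14| = 0.
Match: (4, 5), since |4−5| = 1.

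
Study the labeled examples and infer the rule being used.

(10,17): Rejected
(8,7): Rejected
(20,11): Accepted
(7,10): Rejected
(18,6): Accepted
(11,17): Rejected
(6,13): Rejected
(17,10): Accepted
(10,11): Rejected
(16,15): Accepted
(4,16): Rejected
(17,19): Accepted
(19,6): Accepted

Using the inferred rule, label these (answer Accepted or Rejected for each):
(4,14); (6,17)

Rejected, Rejected

All 'Accepted' examples share one property — first ≥ 13 — and every 'Rejected' example lacks it.
(4,14): first 4, lacks this property → Rejected. (6,17): first 6, lacks this property → Rejected.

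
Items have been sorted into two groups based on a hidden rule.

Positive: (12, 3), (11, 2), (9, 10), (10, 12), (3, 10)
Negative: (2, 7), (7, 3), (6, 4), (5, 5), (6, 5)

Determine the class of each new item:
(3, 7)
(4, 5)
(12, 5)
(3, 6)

The pattern is that an item is 'Positive' exactly when: sum ≥ 13.
(3, 7): 3+7 = 10, fails the rule → Negative. (4, 5): 4+5 = 9, fails the rule → Negative. (12, 5): 12+5 = 17, meets the rule → Positive. (3, 6): 3+6 = 9, fails the rule → Negative.

Negative, Negative, Positive, Negative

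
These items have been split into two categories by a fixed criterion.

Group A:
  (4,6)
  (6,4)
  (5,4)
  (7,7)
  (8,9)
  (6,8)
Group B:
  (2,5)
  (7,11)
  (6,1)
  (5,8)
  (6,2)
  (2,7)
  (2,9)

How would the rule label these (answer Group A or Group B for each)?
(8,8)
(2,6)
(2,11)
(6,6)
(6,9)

Group A, Group B, Group B, Group A, Group B

One predicate separates the groups cleanly: |first − second| ≤ 2.
(8,8) → |8−8| = 0 → Group A. (2,6) → |2−6| = 4 → Group B. (2,11) → |2−11| = 9 → Group B. (6,6) → |6−6| = 0 → Group A. (6,9) → |6−9| = 3 → Group B.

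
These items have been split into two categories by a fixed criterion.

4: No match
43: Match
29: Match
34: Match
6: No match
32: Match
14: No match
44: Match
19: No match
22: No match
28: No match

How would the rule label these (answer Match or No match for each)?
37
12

Match, No match

One predicate separates the groups cleanly: at least 29.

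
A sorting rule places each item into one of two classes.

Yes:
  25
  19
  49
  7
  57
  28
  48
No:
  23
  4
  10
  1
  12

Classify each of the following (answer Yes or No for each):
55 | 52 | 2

Yes, Yes, No

The simplest hypothesis consistent with all the labels is: digit sum ≥ 6.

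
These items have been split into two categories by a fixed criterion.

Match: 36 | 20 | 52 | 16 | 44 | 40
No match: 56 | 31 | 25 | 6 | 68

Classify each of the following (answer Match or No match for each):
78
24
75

The simplest hypothesis consistent with all the labels is: multiple of 4 AND at most 52.
78 → 78 = 4·19 + 2, 78 > 52 → No match. 24 → 24 = 4·6, 24 ≤ 52 → Match. 75 → 75 = 4·18 + 3, 75 > 52 → No match.

No match, Match, No match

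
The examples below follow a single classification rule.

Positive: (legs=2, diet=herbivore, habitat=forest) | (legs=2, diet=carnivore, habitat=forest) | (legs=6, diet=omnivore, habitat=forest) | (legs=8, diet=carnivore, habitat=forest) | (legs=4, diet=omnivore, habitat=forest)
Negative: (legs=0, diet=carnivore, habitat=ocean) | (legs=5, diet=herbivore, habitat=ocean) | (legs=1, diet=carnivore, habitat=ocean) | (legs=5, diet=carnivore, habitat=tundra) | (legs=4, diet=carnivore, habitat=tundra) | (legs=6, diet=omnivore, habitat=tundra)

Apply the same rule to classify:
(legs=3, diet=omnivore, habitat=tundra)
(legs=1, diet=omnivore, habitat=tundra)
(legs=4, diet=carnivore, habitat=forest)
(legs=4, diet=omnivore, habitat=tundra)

Negative, Negative, Positive, Negative

A rule that fits every label: habitat is forest — true of each 'Positive' example, false of each 'Negative' one.
(legs=3, diet=omnivore, habitat=tundra) — habitat is tundra, hence Negative. (legs=1, diet=omnivore, habitat=tundra) — habitat is tundra, hence Negative. (legs=4, diet=carnivore, habitat=forest) — habitat is forest, hence Positive. (legs=4, diet=omnivore, habitat=tundra) — habitat is tundra, hence Negative.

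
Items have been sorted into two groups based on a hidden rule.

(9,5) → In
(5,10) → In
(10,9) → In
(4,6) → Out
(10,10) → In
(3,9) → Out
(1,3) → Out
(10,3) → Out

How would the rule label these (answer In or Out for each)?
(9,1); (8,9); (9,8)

Out, In, In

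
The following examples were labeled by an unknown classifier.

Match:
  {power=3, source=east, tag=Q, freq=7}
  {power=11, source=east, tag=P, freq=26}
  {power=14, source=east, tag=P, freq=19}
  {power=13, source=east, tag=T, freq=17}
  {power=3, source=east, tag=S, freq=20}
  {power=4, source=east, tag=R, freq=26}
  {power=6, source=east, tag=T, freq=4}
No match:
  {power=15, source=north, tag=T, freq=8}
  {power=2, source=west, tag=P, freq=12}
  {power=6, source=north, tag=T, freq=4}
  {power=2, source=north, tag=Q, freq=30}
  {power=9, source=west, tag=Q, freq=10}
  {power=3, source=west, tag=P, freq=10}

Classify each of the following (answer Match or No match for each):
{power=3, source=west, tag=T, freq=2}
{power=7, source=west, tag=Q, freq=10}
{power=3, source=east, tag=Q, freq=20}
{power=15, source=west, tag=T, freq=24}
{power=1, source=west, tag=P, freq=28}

The rule appears to be: source is east.
{power=3, source=west, tag=T, freq=2}: source is west — doesn't qualify, so No match.
{power=7, source=west, tag=Q, freq=10}: source is west — doesn't qualify, so No match.
{power=3, source=east, tag=Q, freq=20}: source is east — matches, so Match.
{power=15, source=west, tag=T, freq=24}: source is west — doesn't qualify, so No match.
{power=1, source=west, tag=P, freq=28}: source is west — doesn't qualify, so No match.

No match, No match, Match, No match, No match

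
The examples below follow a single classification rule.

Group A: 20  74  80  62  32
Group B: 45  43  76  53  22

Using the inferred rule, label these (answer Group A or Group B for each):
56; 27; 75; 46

'Group A' ⟺ ≡ 2 (mod 6).

Group A, Group B, Group B, Group B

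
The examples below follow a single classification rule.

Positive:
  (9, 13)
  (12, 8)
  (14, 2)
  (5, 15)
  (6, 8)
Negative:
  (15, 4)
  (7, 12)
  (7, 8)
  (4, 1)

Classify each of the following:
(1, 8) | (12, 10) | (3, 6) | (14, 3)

Negative, Positive, Negative, Negative

The rule appears to be: sum is even.
(1, 8) — 1+8 = 9, hence Negative.
(12, 10) — 12+10 = 22, hence Positive.
(3, 6) — 3+6 = 9, hence Negative.
(14, 3) — 14+3 = 17, hence Negative.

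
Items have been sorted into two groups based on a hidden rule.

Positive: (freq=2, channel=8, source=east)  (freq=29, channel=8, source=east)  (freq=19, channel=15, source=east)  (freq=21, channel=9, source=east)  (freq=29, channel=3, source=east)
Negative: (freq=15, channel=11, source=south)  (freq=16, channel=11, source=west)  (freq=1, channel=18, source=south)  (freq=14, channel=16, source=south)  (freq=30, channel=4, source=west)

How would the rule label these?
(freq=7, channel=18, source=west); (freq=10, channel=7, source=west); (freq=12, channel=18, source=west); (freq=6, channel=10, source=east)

Rule: source is east. This holds for each 'Positive' example and fails for each 'Negative' one.
(freq=7, channel=18, source=west) → source is west → Negative.
(freq=10, channel=7, source=west) → source is west → Negative.
(freq=12, channel=18, source=west) → source is west → Negative.
(freq=6, channel=10, source=east) → source is east → Positive.

Negative, Negative, Negative, Positive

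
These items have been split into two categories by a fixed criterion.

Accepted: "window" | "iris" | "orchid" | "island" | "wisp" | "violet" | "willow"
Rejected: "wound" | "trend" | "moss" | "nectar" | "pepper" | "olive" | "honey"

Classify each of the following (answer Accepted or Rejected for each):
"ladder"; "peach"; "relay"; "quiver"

The common property of the 'Accepted' items is: even length AND contains 'i'. No 'Rejected' item has it.
Rejected: "ladder", since length 6, no 'i'.
Rejected: "peach", since length 5, no 'i'.
Rejected: "relay", since length 5, no 'i'.
Accepted: "quiver", since length 6, has 'i'.

Rejected, Rejected, Rejected, Accepted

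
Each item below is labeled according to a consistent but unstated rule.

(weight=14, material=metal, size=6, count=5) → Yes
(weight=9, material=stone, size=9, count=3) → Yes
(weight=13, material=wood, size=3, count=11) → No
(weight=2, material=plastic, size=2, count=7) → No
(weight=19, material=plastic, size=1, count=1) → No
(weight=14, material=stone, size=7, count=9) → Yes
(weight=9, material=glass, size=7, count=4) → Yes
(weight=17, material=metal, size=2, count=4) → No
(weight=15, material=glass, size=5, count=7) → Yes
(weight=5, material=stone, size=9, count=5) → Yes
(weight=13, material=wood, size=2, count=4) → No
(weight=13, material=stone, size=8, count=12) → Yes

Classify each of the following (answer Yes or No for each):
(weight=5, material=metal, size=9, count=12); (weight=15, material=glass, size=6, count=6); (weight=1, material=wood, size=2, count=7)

Yes, Yes, No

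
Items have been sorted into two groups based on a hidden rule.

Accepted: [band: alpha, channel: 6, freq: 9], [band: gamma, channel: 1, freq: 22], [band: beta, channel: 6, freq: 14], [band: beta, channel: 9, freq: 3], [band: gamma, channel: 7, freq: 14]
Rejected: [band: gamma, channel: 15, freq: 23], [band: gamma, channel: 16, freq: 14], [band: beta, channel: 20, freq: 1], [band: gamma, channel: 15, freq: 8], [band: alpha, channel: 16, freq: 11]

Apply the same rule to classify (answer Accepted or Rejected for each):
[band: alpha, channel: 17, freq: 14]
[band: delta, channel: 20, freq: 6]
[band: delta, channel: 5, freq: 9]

Rejected, Rejected, Accepted

Every 'Accepted' example satisfies: channel ≤ 9. None of the 'Rejected' examples do.
[band: alpha, channel: 17, freq: 14] → channel = 17 → Rejected.
[band: delta, channel: 20, freq: 6] → channel = 20 → Rejected.
[band: delta, channel: 5, freq: 9] → channel = 5 → Accepted.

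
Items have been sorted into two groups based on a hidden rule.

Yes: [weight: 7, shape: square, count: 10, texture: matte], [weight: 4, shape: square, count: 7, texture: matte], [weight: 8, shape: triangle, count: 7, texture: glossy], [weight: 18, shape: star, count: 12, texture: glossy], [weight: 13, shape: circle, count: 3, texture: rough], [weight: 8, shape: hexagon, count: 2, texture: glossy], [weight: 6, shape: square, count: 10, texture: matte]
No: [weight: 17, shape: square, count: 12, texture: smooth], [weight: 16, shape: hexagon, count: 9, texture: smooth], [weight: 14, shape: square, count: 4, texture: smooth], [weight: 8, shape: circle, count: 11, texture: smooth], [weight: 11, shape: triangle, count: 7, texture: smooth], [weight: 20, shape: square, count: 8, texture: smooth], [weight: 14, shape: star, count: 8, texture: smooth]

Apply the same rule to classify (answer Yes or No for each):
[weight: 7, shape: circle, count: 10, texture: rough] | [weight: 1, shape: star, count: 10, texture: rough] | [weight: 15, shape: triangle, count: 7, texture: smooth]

Comparing the two groups points to one rule — texture is not smooth.
[weight: 7, shape: circle, count: 10, texture: rough]: Yes (texture is rough). [weight: 1, shape: star, count: 10, texture: rough]: Yes (texture is rough). [weight: 15, shape: triangle, count: 7, texture: smooth]: No (texture is smooth).

Yes, Yes, No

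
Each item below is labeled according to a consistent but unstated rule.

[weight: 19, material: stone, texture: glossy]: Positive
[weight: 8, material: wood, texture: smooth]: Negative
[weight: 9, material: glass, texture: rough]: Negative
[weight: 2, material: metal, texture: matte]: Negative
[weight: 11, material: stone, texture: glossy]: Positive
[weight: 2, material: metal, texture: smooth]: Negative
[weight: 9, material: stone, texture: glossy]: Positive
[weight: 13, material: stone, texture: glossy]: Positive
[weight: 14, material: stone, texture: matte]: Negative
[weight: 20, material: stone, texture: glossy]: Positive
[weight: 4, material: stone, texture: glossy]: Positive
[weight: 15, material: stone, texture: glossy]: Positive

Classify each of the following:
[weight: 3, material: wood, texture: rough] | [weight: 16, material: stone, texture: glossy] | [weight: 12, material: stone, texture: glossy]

Every 'Positive' example satisfies: texture is glossy. None of the 'Negative' examples do.
[weight: 3, material: wood, texture: rough] → texture is rough → Negative. [weight: 16, material: stone, texture: glossy] → texture is glossy → Positive. [weight: 12, material: stone, texture: glossy] → texture is glossy → Positive.

Negative, Positive, Positive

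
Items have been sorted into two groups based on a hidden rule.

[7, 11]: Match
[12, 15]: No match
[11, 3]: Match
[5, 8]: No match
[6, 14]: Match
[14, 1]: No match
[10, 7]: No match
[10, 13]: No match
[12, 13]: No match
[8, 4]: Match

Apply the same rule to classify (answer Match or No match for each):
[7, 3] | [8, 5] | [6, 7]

Checking candidate rules against both groups, what survives is: sum is even.
[7, 3] → 7+3 = 10 → Match. [8, 5] → 8+5 = 13 → No match. [6, 7] → 6+7 = 13 → No match.

Match, No match, No match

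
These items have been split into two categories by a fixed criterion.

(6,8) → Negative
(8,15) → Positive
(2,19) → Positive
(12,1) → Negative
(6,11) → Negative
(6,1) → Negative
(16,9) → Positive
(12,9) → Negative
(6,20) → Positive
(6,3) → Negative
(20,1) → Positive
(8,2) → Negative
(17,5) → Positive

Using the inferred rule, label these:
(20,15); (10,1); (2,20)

Every 'Positive' example satisfies: max ≥ 15. None of the 'Negative' examples do.
(20,15) — max 20, hence Positive.
(10,1) — max 10, hence Negative.
(2,20) — max 20, hence Positive.

Positive, Negative, Positive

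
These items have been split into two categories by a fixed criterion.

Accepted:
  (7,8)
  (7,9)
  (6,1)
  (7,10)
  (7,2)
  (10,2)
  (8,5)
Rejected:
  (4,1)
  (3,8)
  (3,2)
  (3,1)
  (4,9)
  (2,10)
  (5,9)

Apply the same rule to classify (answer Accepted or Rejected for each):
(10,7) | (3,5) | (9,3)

'Accepted' ⟺ first ≥ 6.
(10,7) — first 10, hence Accepted. (3,5) — first 3, hence Rejected. (9,3) — first 9, hence Accepted.

Accepted, Rejected, Accepted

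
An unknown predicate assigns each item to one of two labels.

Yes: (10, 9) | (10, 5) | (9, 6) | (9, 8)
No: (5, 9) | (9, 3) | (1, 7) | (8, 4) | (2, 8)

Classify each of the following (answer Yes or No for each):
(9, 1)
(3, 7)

Every 'Yes' example satisfies: sum is odd. None of the 'No' examples do.
(9, 1) → 9+1 = 10 → No. (3, 7) → 3+7 = 10 → No.

No, No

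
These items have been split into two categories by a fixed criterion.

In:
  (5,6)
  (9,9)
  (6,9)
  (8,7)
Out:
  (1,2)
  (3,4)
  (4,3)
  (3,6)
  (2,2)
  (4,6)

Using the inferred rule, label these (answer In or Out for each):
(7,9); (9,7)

The common property of the 'In' items is: sum ≥ 11. No 'Out' item has it.
(7,9): 7+9 = 16, fits → In.
(9,7): 9+7 = 16, fits → In.

In, In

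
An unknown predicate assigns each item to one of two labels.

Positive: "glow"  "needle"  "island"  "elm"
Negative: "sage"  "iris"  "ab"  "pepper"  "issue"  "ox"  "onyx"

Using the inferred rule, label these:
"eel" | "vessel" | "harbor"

Positive, Positive, Negative

'Positive' ⟺ contains 'l'.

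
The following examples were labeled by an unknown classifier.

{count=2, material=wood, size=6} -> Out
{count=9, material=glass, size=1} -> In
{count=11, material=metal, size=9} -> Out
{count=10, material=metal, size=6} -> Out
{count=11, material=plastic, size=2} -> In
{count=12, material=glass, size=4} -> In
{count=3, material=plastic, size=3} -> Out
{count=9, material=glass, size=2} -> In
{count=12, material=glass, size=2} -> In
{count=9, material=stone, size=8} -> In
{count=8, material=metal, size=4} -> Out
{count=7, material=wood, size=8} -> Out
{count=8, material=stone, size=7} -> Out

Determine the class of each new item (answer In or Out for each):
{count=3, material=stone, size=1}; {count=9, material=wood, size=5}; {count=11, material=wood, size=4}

One predicate separates the groups cleanly: material is not metal AND count ≥ 9.
{count=3, material=stone, size=1}: material is stone, count = 3 — doesn't match, so Out. {count=9, material=wood, size=5}: material is wood, count = 9 — matches, so In. {count=11, material=wood, size=4}: material is wood, count = 11 — matches, so In.

Out, In, In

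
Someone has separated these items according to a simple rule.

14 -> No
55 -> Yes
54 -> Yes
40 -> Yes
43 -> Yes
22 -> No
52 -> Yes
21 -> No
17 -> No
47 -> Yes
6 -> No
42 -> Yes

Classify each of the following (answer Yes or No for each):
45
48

Every 'Yes' example satisfies: at least 40. None of the 'No' examples do.
45 — 45 ≥ 40, hence Yes.
48 — 48 ≥ 40, hence Yes.

Yes, Yes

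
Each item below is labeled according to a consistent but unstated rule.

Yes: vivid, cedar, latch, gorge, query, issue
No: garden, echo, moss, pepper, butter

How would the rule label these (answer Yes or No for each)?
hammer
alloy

The pattern is that an item is 'Yes' exactly when: odd length.

No, Yes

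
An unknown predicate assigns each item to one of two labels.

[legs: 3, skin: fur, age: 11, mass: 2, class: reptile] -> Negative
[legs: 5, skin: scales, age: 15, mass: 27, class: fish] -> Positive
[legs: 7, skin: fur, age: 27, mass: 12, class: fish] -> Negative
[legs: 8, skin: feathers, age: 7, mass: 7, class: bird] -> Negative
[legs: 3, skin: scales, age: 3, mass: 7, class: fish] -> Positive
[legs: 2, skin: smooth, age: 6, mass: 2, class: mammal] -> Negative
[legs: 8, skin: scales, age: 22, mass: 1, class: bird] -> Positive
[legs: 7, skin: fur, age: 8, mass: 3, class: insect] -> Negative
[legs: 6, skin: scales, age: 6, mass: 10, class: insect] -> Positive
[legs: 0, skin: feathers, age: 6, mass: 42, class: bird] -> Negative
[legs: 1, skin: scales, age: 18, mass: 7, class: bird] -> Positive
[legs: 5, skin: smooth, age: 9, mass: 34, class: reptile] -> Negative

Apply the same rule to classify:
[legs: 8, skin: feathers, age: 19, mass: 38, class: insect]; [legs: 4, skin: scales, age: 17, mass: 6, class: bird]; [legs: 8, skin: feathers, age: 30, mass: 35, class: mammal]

Negative, Positive, Negative

The pattern is that an item is 'Positive' exactly when: skin is scales.
[legs: 8, skin: feathers, age: 19, mass: 38, class: insect]: Negative (skin is feathers).
[legs: 4, skin: scales, age: 17, mass: 6, class: bird]: Positive (skin is scales).
[legs: 8, skin: feathers, age: 30, mass: 35, class: mammal]: Negative (skin is feathers).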